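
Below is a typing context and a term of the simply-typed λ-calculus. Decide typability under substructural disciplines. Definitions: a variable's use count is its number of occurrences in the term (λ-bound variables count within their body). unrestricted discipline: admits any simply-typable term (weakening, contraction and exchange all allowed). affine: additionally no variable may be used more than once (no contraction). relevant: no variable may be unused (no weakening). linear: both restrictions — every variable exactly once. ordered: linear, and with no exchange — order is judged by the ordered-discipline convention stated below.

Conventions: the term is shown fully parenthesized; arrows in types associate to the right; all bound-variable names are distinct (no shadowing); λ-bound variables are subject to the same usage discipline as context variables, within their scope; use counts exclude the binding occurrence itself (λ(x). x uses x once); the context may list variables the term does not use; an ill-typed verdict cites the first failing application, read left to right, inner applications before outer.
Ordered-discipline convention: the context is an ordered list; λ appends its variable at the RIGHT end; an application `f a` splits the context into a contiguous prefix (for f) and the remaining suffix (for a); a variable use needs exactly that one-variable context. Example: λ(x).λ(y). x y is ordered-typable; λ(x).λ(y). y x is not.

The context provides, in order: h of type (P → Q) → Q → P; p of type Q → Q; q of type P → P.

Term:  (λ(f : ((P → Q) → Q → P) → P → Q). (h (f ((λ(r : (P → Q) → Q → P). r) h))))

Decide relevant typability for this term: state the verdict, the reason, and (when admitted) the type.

no — p, q left unused
usage: h: 2×; p: 0×; q: 0×; f [bound]: 1×; r [bound]: 1×
order of uses: h, f, r, h
typing: the term checks, with type (((P → Q) → Q → P) → P → Q) → Q → P
summary: ordered ✗, linear ✗, affine ✗, relevant ✗, unrestricted ✓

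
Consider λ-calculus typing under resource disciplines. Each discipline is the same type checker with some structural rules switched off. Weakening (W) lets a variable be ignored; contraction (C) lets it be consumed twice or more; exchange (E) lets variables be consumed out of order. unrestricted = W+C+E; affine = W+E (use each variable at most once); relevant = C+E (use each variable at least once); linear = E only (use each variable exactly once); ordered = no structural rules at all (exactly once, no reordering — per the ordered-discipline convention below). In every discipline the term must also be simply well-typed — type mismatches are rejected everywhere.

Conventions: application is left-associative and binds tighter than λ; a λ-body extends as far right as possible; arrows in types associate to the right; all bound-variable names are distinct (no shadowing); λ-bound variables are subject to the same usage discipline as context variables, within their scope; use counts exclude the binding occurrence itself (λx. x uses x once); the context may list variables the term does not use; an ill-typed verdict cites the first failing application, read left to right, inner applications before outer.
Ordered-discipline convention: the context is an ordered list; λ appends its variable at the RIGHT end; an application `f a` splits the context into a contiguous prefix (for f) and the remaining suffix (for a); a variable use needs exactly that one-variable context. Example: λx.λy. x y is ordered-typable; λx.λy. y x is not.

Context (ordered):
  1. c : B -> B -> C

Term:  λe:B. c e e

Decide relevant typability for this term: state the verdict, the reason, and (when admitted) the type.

yes — at least one use each (c, e); term : B -> C
usage: c=1; e (bound)=2
uses in reading order: c, e, e
typing: the term checks, with type B -> C
summary: ordered ✗ · linear ✗ · affine ✗ · relevant ✓ · unrestricted ✓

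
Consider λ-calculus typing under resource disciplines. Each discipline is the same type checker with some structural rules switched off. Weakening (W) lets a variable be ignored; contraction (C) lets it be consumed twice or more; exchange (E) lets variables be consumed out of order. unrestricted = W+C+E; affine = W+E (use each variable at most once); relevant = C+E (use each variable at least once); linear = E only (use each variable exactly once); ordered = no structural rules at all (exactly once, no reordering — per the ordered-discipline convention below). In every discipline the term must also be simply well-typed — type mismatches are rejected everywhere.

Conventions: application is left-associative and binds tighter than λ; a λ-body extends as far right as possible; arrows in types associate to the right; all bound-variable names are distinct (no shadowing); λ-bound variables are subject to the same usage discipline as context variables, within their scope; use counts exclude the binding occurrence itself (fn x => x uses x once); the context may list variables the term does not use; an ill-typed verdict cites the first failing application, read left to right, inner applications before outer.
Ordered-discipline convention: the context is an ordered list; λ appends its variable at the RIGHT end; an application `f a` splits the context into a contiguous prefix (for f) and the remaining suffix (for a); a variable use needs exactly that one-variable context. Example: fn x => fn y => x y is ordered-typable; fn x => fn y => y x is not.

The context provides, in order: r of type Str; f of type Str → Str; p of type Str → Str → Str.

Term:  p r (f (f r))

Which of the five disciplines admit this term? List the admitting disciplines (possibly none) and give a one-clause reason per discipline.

admitting disciplines: relevant, unrestricted
use counts: r: 2; f: 2; p: 1
uses in reading order: p, r, f, f, r
typing: ✓ — Str
ordered ✗ (uses contraction: r ×2, f ×2)
linear ✗ (uses contraction: r ×2, f ×2)
affine ✗ (uses contraction: r ×2, f ×2)
relevant ✓ (every one of r, f, p appears)
unrestricted ✓ (type-checks (Str) and nothing is barred)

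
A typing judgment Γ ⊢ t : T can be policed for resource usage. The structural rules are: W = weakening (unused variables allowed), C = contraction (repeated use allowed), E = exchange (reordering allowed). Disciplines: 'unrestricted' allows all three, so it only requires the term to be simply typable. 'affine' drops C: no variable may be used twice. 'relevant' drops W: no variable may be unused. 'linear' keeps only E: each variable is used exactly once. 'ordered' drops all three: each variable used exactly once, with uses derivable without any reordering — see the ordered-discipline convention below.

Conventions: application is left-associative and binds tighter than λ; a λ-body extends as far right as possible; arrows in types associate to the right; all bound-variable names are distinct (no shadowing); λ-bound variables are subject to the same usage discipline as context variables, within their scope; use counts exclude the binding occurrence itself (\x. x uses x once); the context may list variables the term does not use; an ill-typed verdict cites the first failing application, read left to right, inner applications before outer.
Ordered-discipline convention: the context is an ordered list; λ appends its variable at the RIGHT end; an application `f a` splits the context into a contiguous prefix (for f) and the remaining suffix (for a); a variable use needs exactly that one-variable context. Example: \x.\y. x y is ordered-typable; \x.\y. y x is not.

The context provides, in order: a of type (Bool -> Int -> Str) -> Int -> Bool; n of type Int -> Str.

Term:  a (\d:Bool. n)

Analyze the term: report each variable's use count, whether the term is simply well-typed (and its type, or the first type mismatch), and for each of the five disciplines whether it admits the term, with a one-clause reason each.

usage: a: 1, n: 1, d (λ-bound): 0
left-to-right use order: a, n
typing: ✓ — Int -> Bool
ordered: ✗, d never used (weakening)
linear: ✗, d never used (weakening)
affine: ✓, no duplicate uses among a, n, d
relevant: ✗, d never used (weakening)
unrestricted: ✓, well-typed at Int -> Bool; no restrictions here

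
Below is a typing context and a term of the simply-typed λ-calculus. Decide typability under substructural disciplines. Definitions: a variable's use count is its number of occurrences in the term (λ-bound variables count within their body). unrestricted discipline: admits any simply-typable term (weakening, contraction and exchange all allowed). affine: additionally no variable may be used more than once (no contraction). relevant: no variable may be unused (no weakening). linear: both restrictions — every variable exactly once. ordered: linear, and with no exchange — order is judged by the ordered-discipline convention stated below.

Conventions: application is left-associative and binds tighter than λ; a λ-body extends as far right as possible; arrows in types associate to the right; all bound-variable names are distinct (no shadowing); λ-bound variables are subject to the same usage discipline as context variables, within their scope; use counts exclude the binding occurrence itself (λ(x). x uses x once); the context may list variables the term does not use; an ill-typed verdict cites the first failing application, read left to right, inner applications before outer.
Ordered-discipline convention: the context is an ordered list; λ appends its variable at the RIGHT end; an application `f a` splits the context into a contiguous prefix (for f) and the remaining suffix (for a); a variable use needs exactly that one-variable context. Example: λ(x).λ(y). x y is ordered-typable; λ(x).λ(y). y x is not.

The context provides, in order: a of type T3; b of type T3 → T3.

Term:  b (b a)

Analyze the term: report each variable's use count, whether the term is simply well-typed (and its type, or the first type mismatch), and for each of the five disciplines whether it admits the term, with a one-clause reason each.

counts: a ×1, b ×2
order of uses: b, b, a
typing: well-typed at T3
ordered: ✗ — repeated use of b ×2
linear: ✗ — repeated use of b ×2
affine: ✗ — repeated use of b ×2
relevant: ✓ — at least one use each (a, b)
unrestricted: ✓ — well-typed at T3; no restrictions here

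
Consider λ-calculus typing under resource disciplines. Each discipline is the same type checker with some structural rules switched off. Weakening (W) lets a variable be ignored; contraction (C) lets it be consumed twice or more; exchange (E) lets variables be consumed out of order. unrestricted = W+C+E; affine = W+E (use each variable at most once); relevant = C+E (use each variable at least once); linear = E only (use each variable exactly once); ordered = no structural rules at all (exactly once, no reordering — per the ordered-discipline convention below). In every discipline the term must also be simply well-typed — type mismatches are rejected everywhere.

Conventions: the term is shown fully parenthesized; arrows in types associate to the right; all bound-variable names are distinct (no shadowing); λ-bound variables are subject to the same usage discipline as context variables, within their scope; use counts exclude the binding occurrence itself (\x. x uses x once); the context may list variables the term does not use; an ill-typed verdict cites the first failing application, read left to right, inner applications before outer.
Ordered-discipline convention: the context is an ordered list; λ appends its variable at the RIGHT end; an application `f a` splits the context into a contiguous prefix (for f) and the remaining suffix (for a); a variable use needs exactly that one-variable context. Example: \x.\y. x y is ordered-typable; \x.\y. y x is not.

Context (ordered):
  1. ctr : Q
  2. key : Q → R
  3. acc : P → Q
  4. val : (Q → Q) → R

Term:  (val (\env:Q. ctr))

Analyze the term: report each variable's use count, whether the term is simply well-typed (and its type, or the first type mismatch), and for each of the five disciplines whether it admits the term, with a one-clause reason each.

usage: ctr: 1×, key: 0×, acc: 0×, val: 1×, env (λ-bound): 0×
use order (left to right): val, ctr
typing: the term checks, with type R
ordered: ✗ — needs weakening: key, acc, env unused
linear: ✗ — needs weakening: key, acc, env unused
affine: ✓ — ctr, key, acc, val, env: no repeats, contraction unneeded
relevant: ✗ — needs weakening: key, acc, env unused
unrestricted: ✓ — well-typed at R; no restrictions here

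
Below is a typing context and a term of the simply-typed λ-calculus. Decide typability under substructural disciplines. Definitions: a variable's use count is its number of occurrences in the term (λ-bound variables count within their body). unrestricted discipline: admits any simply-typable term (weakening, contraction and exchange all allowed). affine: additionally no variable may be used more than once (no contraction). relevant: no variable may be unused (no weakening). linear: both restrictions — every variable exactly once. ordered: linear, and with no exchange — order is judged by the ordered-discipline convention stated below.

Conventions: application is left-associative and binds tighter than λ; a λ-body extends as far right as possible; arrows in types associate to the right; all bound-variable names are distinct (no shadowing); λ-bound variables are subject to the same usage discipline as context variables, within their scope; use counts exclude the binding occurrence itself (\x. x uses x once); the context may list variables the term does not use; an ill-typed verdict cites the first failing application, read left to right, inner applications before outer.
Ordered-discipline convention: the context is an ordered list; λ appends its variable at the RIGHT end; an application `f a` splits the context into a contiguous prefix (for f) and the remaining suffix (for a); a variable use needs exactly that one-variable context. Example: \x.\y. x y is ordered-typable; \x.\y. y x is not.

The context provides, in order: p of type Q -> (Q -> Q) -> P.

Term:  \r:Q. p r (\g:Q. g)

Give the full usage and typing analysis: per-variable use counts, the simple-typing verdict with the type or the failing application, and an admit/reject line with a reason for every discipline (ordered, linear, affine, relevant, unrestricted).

usage: p: 1; r (bound): 1; g (bound): 1
uses in reading order: p, r, g
typing: ✓ — Q -> P
ordered: ✓, one use each (p, r, g); ordered split holds
linear: ✓, single use per variable (p, r, g)
affine: ✓, none of p, r, g used more than once
relevant: ✓, every one of p, r, g appears
unrestricted: ✓, simply typable at Q -> P; W, C, E all held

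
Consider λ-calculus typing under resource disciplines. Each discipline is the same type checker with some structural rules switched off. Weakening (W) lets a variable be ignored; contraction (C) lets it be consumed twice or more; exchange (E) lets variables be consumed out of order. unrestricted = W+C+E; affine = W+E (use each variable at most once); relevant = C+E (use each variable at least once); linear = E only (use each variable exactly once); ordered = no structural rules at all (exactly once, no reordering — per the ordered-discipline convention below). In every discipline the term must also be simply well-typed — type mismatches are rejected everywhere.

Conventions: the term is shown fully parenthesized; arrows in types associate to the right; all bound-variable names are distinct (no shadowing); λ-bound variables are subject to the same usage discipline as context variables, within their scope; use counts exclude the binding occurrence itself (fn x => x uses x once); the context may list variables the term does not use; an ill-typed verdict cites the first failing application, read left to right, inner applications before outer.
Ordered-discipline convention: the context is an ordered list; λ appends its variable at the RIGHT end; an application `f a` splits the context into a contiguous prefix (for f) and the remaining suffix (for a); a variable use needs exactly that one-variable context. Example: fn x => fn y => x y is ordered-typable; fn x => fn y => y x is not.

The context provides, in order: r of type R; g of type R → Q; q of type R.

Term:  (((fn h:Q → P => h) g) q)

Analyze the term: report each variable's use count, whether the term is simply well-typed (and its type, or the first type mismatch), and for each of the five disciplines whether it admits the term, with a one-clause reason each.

usage: r: 0×, g: 1×, q: 1×, h [bound]: 1×
order of uses: h, g, q
typing: ill-typed: a function awaiting Q → P gets R → Q
ordered ✗ (not simply typable)
linear ✗ (fails simple typing)
affine ✗ (a type mismatch blocks all five)
relevant ✗ (the type mismatch rejects it)
unrestricted ✗ (not simply typable)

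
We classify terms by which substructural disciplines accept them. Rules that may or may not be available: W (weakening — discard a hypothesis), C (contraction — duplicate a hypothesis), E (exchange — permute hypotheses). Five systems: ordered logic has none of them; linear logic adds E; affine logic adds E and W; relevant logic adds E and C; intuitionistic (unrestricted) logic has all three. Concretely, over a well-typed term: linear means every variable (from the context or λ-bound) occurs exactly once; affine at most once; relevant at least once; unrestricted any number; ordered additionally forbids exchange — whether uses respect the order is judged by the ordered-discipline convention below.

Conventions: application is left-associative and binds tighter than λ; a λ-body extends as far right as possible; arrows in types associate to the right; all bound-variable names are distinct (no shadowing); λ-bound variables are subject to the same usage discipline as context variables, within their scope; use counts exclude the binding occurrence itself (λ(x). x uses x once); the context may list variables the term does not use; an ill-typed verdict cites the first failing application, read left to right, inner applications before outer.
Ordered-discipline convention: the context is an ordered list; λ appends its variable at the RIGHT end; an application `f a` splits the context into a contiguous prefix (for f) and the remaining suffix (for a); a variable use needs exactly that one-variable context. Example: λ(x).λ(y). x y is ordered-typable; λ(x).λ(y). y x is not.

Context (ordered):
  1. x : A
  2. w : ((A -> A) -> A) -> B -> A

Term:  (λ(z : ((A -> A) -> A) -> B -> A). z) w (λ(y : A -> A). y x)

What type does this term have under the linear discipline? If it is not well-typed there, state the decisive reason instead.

term : B -> A
counts: x ×1; w ×1; z (bound) ×1; y (bound) ×1
order of uses: z, w, y, x
typing: well-typed — term : B -> A
all disciplines: ordered ✗ · linear ✓ · affine ✓ · relevant ✓ · unrestricted ✓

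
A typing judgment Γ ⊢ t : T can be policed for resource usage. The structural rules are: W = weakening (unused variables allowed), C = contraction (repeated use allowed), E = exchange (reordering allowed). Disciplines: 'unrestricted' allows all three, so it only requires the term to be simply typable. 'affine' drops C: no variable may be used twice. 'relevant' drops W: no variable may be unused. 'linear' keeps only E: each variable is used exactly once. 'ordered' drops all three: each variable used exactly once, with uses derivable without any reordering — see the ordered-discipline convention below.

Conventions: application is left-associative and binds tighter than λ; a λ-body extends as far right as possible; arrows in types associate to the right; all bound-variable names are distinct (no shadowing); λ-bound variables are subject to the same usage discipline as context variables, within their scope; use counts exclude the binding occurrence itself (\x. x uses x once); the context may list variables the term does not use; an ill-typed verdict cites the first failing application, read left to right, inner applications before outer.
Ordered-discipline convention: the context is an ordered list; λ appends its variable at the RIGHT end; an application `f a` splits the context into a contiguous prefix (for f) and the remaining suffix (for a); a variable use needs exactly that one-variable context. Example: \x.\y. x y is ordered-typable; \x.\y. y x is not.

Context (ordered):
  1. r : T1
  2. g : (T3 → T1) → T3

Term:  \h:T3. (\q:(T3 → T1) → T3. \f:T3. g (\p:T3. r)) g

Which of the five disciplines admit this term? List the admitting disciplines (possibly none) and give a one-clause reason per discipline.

accepted by: unrestricted
use counts: r ×1; g ×2; h (λ-bound) ×0; q (λ-bound) ×0; f (λ-bound) ×0; p (λ-bound) ×0
use order (left to right): g, r, g
typing: the term checks, with type T3 → T3 → T3
ordered: ✗, repeated use of g ×2; h, q, f, p left unused
linear: ✗, repeated use of g ×2; h, q, f, p left unused
affine: ✗, repeated use of g ×2
relevant: ✗, h, q, f, p left unused
unrestricted: ✓, simply typable at T3 → T3 → T3; W, C, E all held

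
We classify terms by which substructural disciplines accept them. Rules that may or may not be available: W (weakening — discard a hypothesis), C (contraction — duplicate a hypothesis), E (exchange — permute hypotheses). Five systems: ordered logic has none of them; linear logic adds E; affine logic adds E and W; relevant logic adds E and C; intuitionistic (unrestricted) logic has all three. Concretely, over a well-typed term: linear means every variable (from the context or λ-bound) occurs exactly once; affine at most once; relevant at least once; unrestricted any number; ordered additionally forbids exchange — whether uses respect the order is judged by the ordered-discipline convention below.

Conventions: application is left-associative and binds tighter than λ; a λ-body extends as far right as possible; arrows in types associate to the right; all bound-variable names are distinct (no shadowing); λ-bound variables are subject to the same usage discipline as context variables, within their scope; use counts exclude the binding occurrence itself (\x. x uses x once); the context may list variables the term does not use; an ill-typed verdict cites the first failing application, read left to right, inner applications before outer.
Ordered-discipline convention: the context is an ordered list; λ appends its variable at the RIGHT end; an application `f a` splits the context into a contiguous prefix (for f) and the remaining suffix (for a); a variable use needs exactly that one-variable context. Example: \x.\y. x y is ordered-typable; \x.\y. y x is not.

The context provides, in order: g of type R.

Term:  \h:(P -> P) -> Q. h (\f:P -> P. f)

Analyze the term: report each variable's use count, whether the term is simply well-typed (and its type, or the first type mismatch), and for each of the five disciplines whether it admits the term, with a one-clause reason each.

usage: g: 0×; h (λ-bound): 1×; f (λ-bound): 1×
left-to-right use order: h, f
typing: ill-typed: argument of type (P -> P) -> P -> P where P -> P is required
ordered: ✗, a type mismatch blocks all five
linear: ✗, the type mismatch rejects it
affine: ✗, not simply typable
relevant: ✗, fails simple typing
unrestricted: ✗, a type mismatch blocks all five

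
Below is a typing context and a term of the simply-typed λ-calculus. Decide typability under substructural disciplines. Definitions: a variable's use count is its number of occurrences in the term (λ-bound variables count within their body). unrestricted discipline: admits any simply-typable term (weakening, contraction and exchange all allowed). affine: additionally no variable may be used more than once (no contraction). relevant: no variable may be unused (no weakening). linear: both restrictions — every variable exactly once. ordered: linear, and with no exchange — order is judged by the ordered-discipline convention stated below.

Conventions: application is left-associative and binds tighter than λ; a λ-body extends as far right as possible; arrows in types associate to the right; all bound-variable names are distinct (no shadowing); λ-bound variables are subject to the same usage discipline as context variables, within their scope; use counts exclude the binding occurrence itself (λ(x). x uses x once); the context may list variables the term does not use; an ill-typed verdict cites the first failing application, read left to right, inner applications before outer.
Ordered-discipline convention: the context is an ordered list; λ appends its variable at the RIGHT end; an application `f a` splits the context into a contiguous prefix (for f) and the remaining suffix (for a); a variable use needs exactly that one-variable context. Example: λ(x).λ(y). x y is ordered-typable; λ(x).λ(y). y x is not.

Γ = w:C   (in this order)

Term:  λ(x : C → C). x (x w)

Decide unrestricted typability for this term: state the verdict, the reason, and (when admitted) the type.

yes — simply typable at (C → C) → C; W, C, E all held; term : (C → C) → C
counts: w: 1; x (λ-bound): 2
order of uses: x, x, w
typing: well-typed — term : (C → C) → C
all disciplines: ordered ✗, linear ✗, affine ✗, relevant ✓, unrestricted ✓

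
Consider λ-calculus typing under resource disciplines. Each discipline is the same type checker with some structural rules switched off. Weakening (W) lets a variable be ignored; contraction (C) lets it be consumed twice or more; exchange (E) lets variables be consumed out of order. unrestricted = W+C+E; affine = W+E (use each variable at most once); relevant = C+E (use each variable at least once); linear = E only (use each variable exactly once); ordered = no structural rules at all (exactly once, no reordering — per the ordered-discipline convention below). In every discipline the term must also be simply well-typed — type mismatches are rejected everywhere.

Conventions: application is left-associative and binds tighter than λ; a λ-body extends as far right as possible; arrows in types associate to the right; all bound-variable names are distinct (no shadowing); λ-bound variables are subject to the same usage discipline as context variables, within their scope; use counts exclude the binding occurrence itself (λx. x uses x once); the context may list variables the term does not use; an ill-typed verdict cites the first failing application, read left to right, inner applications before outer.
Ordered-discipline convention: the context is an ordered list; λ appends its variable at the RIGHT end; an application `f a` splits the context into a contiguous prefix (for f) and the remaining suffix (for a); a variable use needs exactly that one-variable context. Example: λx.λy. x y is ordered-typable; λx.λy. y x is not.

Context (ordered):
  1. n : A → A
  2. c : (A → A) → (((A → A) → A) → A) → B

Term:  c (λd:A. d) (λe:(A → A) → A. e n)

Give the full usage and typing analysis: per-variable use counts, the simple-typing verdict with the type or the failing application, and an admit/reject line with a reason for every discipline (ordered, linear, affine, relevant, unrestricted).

use counts: n: 1×, c: 1×, d (λ-bound): 1×, e (λ-bound): 1×
use order (left to right): c, d, e, n
typing: well-typed at B
ordered ✗ (needs exchange: uses follow c, d, e, n)
linear ✓ (each of n, c, d, e used exactly once)
affine ✓ (n, c, d, e: no repeats, contraction unneeded)
relevant ✓ (none of n, c, d, e goes unused)
unrestricted ✓ (simply typable at B; W, C, E all held)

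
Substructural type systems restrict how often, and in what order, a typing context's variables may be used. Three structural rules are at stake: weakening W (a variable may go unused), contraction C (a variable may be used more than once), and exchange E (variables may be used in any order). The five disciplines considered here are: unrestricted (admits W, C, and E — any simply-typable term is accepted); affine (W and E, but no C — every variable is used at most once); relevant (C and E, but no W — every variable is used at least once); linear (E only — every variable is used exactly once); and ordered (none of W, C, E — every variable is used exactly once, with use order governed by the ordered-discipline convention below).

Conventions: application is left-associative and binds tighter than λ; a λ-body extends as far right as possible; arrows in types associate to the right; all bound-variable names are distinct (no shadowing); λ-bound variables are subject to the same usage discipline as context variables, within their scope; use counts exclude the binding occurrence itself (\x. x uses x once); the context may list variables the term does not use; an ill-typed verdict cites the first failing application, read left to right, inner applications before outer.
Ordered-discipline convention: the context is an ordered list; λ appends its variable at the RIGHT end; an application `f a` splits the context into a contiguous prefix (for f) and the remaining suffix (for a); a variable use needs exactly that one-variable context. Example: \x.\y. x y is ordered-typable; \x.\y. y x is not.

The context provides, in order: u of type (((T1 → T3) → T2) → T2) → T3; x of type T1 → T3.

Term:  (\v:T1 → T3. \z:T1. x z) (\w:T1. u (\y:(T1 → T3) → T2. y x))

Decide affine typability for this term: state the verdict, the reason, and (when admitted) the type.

no — needs contraction — x ×2
counts: u=1; x=2; v (λ-bound)=0; z (λ-bound)=1; w (λ-bound)=0; y (λ-bound)=1
use order (left to right): x, z, u, y, x
typing: the term checks, with type T1 → T3
across the five disciplines: ordered ✗ · linear ✗ · affine ✗ · relevant ✗ · unrestricted ✓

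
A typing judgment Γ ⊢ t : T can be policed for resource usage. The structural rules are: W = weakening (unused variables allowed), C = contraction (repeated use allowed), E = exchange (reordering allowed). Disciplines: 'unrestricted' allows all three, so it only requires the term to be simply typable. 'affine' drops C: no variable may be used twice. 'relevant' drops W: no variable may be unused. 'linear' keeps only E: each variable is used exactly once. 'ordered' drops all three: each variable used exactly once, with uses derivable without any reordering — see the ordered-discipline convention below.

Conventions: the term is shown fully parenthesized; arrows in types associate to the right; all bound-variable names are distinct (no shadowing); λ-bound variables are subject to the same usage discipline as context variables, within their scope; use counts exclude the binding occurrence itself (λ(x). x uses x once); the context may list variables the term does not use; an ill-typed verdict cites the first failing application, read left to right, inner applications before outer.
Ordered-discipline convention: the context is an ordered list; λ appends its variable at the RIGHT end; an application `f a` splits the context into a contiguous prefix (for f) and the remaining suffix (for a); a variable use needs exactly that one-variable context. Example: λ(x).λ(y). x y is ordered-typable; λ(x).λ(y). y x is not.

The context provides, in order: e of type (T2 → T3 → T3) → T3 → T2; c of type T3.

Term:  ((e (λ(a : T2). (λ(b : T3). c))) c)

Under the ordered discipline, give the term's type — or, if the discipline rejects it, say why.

not well-typed under ordered — repeated use of c ×2; a, b left unused
use counts: e=1; c=2; a [bound]=0; b [bound]=0
use order (left to right): e, c, c
typing: ✓ — T2
all disciplines: ordered ✗, linear ✗, affine ✗, relevant ✗, unrestricted ✓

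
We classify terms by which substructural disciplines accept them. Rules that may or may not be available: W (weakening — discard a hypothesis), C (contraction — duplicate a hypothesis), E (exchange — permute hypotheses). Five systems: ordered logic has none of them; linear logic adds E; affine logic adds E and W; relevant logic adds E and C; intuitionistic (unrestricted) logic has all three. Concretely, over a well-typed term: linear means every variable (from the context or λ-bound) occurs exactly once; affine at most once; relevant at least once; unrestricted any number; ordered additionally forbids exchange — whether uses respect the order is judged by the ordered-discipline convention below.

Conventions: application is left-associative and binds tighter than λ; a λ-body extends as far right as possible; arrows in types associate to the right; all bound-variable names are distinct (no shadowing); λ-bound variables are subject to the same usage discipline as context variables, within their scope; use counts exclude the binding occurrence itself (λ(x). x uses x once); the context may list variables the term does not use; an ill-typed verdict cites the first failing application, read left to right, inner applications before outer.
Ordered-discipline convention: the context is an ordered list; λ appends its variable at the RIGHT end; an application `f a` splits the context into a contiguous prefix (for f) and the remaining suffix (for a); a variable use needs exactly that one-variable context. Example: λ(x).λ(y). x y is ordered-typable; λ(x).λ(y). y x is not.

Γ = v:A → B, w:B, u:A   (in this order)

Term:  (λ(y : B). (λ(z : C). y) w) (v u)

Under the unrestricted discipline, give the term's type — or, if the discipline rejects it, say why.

not well-typed under unrestricted — a type mismatch blocks all five
use counts: v: 1×, w: 1×, u: 1×, y (λ-bound): 1×, z (λ-bound): 0×
uses in reading order: y, w, v, u
typing: ill-typed: argument of type B where C is required
all disciplines: ordered ✗; linear ✗; affine ✗; relevant ✗; unrestricted ✗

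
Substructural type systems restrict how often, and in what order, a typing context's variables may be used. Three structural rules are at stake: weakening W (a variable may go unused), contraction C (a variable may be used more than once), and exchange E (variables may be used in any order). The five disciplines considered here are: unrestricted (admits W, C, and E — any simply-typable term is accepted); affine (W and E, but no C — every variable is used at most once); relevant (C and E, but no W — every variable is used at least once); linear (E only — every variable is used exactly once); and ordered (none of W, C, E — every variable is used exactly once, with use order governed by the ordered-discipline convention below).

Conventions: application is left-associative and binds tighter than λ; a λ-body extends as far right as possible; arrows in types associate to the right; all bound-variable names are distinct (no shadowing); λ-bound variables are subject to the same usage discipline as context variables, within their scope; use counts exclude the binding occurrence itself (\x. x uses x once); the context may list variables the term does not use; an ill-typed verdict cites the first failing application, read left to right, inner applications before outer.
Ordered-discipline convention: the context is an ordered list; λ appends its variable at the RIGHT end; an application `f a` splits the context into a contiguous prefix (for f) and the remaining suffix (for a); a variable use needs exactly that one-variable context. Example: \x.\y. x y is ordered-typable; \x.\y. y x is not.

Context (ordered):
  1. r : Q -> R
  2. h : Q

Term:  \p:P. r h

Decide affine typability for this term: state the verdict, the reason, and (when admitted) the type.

yes — r, h, p: no repeats, contraction unneeded; term : P -> R
variable uses: r=1, h=1, p [bound]=0
use order (left to right): r, h
typing: the term checks, with type P -> R
per-discipline verdicts: ordered ✗ · linear ✗ · affine ✓ · relevant ✗ · unrestricted ✓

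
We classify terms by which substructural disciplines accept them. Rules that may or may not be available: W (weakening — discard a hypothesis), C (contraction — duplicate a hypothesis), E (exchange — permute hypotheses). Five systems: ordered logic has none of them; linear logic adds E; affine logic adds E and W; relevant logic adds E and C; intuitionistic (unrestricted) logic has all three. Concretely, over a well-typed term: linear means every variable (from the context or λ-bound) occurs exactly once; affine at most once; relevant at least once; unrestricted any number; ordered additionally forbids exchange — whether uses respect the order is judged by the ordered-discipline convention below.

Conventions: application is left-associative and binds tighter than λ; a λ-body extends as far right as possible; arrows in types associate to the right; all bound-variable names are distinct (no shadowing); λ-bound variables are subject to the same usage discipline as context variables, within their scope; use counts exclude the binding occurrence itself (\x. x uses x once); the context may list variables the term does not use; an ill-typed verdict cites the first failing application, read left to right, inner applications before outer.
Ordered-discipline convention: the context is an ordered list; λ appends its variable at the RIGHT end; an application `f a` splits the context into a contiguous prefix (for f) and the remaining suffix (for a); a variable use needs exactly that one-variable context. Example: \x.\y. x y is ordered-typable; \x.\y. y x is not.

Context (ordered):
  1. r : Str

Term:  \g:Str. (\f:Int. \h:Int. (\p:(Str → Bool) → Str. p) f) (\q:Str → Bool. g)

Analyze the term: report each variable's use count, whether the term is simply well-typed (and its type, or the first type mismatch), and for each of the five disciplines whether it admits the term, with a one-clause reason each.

use counts: r: 0×; g [bound]: 1×; f [bound]: 1×; h [bound]: 0×; p [bound]: 1×; q [bound]: 0×
use order (left to right): p, f, g
typing: ill-typed: argument of type Int where (Str → Bool) → Str is required
ordered: ✗ — the type mismatch rejects it
linear: ✗ — not simply typable
affine: ✗ — fails simple typing
relevant: ✗ — a type mismatch blocks all five
unrestricted: ✗ — the type mismatch rejects it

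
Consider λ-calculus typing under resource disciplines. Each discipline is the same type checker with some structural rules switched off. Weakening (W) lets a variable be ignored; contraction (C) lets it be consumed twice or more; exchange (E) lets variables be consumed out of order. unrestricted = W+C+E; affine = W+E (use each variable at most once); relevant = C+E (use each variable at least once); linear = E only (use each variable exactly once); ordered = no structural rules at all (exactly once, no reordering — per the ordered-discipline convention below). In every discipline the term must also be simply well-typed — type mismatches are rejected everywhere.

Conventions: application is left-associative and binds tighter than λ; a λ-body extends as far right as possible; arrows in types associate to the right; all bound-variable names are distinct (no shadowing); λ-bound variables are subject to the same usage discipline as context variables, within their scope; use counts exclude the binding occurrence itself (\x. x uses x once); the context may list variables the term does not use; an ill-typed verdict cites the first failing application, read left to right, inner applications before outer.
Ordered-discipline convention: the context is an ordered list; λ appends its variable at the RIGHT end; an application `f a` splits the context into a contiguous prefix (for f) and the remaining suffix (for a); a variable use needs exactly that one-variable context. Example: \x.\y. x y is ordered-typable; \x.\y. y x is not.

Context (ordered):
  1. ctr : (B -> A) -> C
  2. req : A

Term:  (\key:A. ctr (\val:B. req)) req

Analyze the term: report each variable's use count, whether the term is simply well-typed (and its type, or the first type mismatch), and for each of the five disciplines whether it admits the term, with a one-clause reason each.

usage: ctr=1; req=2; key (λ-bound)=0; val (λ-bound)=0
left-to-right use order: ctr, req, req
typing: the term checks, with type C
ordered: ✗ — repeated use of req ×2; key, val left unused
linear: ✗ — repeated use of req ×2; key, val left unused
affine: ✗ — repeated use of req ×2
relevant: ✗ — key, val left unused
unrestricted: ✓ — type-checks (C) and nothing is barred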